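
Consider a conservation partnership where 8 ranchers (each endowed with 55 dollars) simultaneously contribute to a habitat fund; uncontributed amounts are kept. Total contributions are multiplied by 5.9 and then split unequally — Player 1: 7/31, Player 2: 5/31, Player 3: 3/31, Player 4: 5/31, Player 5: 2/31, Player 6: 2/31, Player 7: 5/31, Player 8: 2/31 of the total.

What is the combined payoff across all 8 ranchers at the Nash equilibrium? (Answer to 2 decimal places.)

709.50 dollars

Player j's private return per contributed unit is 5.9 × (j's share). Contributing is weakly dominant for j when that share is at least 1/5.9 = 0.1695, and contributing 0 is dominant otherwise.
The only share above 0.1695 is Player 1's 7/31, contributing 55; the remaining 7 contribute 0. Total contributed: 55.
The habitat fund pays out 5.9 × 55 = 324.50 in total (split across the unequal shares, but the aggregate is all that matters for the group sum).
The 7 free-riders keep 55 each, adding 385. Group total = 385 + 324.50 = 709.50.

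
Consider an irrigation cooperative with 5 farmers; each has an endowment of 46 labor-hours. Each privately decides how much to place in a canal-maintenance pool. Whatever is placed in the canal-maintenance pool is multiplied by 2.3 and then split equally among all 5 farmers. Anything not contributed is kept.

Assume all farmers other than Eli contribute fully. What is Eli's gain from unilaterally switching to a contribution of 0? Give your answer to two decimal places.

Switching from a contribution of 46 to 0 lets Eli keep an extra 46 labor-hours, but lowers the canal-maintenance pool by 46, which costs Eli their own share of that drop: 2.3/5 × 46 = 21.16.
Net gain = 46 − 21.16 = 24.84. The private return per contributed unit (0.4600) is below 1, so free-riding is indeed the best response regardless of what the others do.

24.84 labor-hours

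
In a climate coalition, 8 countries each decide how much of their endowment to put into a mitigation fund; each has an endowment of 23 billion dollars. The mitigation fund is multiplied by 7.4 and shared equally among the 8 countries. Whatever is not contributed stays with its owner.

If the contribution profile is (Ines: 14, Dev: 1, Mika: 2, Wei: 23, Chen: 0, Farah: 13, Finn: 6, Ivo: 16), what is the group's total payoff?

664.00 billion dollars

Total contributed: 14 + 1 + 2 + 23 + 0 + 13 + 6 + 16 = 75; total kept: 8 × 23 − 75 = 109.
The mitigation fund pays out 7.4 × 75 = 555.00 in aggregate.
Group total = 109 + 555.00 = 664.00.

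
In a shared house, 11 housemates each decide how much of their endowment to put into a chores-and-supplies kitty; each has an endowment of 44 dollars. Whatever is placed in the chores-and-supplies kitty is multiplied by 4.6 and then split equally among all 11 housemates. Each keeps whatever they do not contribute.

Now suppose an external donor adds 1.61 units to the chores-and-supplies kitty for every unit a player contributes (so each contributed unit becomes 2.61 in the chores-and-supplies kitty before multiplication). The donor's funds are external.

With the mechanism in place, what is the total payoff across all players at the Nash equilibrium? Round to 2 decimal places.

The effective private return per unit is now 4.6 × 2.61 / 11 = 1.0915 > 1, so every player's dominant strategy flips to full contribution.
At the Nash equilibrium everyone contributes 44. Group total payoff = 4.6 × 2.61 × 484 = 5810.90.

5810.90 dollars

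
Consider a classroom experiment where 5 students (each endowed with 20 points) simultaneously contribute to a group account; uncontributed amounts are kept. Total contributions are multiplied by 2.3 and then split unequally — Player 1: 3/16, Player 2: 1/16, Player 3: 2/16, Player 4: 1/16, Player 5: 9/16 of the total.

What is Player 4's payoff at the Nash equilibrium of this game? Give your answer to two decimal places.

For player j, contributing a unit is worthwhile iff 2.3 × (j's share) ≥ 1, i.e. iff j's share is at least 0.4348.
Only Player 5 (9/16) clears that bar, contributing 20; the remaining 4 contribute 0. Total contributed: 20.
Player 4 keeps 20 and receives 2.3 × 20 × 1/16 = 2.88 from the group account, for a payoff of 22.88.

22.88 points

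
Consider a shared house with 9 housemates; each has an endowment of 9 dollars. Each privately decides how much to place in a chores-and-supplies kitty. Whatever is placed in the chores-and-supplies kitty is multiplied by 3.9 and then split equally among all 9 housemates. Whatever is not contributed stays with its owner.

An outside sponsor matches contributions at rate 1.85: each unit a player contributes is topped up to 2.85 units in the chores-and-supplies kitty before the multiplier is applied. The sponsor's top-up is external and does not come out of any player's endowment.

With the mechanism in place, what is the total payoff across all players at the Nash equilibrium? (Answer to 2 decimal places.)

900.32 dollars

The effective private return per unit is now 3.9 × 2.85 / 9 = 1.2350 > 1, so every player's dominant strategy flips to full contribution.
At the Nash equilibrium everyone contributes 9. Group total payoff = 3.9 × 2.85 × 81 = 900.32.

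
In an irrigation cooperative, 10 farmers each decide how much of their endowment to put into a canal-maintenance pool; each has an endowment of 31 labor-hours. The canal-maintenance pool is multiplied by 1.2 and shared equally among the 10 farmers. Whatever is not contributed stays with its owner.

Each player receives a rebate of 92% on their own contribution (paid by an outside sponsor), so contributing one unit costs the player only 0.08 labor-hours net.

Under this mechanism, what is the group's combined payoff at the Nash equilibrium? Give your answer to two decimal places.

With the mechanism, a contributed unit returns (1.2/10) / 0.08 = 1.5000 per unit of net cost to the contributor — now above 1 — so contributing fully is weakly dominant for every player.
So the Nash equilibrium is full contribution by all 10; the group earns 10 × (31 × 0.92 + 1.2 × 31) = 657.20.

657.20 labor-hours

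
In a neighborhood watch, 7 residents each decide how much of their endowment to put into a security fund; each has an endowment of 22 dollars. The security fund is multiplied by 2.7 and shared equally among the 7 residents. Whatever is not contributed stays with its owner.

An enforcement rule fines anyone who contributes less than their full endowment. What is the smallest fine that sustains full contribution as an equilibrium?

Given the others contribute fully, the best deviation is to contribute 0 (any partial contribution still incurs the fine and gives up units whose private return 0.3857 is below 1).
Deviating from 22 to 0 saves 22 dollars but forfeits the deviator's share of the drop in the security fund: 2.7/7 × 22 = 8.49.
So the deviation gain is 22 − 8.49 = 13.51, and the fine must be at least 13.51 dollars to wipe it out.

13.51 dollars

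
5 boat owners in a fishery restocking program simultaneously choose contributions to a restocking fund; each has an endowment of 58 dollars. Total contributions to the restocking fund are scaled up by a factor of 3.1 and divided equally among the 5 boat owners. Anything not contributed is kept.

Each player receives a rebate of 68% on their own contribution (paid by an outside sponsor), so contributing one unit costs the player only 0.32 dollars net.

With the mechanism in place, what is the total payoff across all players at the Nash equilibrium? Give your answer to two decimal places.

Under the mechanism each unit contributed yields (3.1/5) / 0.32 = 1.9375 back to its contributor per unit of net cost, which exceeds 1, making full contribution the dominant choice for everyone.
At the Nash equilibrium everyone contributes 58. Group total payoff = 5 × (58 × 0.68 + 3.1 × 58) = 1096.20.

1096.20 dollars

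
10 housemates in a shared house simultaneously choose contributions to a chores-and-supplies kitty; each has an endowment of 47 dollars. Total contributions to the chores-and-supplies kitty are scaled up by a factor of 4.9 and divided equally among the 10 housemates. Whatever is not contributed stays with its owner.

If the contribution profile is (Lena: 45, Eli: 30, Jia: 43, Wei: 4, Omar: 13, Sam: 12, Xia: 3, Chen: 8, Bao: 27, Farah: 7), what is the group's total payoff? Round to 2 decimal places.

Total contributed: 45 + 30 + 43 + 4 + 13 + 12 + 3 + 8 + 27 + 7 = 192; total kept: 10 × 47 − 192 = 278.
The chores-and-supplies kitty pays out 4.9 × 192 = 940.80 in aggregate.
Group total = 278 + 940.80 = 1218.80.

1218.80 dollars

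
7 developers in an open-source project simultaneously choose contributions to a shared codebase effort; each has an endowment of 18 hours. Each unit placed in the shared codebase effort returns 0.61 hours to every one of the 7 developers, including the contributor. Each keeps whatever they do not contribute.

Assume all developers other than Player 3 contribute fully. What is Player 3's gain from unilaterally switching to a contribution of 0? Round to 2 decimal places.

Switching from a contribution of 18 to 0 lets Player 3 keep an extra 18 hours, but lowers the shared codebase effort by 18, which costs Player 3 their own share of that drop: 0.61 × 18 = 10.98.
Net gain = 18 − 10.98 = 7.02. The private return per contributed unit (0.61) is below 1, so free-riding is indeed the best response regardless of what the others do.

7.02 hours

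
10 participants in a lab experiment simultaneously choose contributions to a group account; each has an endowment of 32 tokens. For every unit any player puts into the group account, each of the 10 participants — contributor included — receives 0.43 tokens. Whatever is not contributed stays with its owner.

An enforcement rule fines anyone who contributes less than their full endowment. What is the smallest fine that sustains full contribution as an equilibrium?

Given the others contribute fully, the best deviation is to contribute 0 (any partial contribution still incurs the fine and gives up units whose private return 0.43 is below 1).
Deviating from 32 to 0 saves 32 tokens but forfeits the deviator's share of the drop in the group account: 0.43 × 32 = 13.76.
So the deviation gain is 32 − 13.76 = 18.24, and the fine must be at least 18.24 tokens to wipe it out.

18.24 tokens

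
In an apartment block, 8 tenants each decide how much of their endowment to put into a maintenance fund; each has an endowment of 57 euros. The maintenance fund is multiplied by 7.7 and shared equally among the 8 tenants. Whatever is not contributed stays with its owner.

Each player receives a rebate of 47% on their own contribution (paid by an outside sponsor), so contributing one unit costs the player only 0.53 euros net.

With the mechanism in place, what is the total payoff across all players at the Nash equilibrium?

The effective private return per unit is now (7.7/8) / 0.53 = 1.8160 > 1, so every player's dominant strategy flips to full contribution.
At the Nash equilibrium everyone contributes 57. Group total payoff = 8 × (57 × 0.47 + 7.7 × 57) = 3725.52.

3725.52 euros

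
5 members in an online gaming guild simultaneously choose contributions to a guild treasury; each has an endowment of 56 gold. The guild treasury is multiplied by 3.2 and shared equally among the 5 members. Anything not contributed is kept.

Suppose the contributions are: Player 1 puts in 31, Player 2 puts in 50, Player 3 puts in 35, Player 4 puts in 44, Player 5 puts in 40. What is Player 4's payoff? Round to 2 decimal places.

140.00 gold

Total contributed: 31 + 50 + 35 + 44 + 40 = 200.
Each receives 3.2 × 200 / 5 = 128.00 from the guild treasury.
Player 4 keeps 56 − 44 = 12, so Player 4's payoff is 12 + 128.00 = 140.00.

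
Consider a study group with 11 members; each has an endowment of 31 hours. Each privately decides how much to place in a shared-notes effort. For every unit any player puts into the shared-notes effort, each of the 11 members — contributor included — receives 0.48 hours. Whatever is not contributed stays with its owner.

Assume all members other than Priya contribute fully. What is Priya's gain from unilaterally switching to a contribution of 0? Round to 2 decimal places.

Switching from a contribution of 31 to 0 lets Priya keep an extra 31 hours, but lowers the shared-notes effort by 31, which costs Priya their own share of that drop: 0.48 × 31 = 14.88.
Net gain = 31 − 14.88 = 16.12. The private return per contributed unit (0.48) is below 1, so free-riding is indeed the best response regardless of what the others do.

16.12 hours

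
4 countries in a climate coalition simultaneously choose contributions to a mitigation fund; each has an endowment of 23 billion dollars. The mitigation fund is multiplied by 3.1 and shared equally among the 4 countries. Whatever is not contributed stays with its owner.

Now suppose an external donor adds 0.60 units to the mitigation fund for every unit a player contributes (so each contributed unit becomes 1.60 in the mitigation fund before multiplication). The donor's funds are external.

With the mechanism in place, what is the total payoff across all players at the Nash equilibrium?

Under the mechanism each unit contributed yields 3.1 × 1.60 / 4 = 1.2400 back to its contributor per unit of net cost, which exceeds 1, making full contribution the dominant choice for everyone.
At the Nash equilibrium everyone contributes 23. Group total payoff = 3.1 × 1.60 × 92 = 456.32.

456.32 billion dollars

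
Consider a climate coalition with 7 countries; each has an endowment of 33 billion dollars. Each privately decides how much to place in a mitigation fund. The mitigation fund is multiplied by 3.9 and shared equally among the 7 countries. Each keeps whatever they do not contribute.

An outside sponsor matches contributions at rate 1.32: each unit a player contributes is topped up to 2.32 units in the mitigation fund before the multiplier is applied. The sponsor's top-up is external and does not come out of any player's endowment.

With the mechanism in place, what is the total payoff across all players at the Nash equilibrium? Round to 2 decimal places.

2090.09 billion dollars

With the mechanism, a contributed unit returns 3.9 × 2.32 / 7 = 1.2926 per unit of net cost to the contributor — now above 1 — so contributing fully is weakly dominant for every player.
So the Nash equilibrium is full contribution by all 7; the group earns 3.9 × 2.32 × 231 = 2090.09.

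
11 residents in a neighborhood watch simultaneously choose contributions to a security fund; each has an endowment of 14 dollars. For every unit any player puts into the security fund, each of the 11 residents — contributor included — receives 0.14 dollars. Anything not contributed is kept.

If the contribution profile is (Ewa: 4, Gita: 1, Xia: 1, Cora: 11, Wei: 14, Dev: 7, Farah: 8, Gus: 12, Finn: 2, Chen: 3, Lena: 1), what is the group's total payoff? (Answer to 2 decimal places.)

188.56 dollars

Total contributed: 4 + 1 + 1 + 11 + 14 + 7 + 8 + 12 + 2 + 3 + 1 = 64; total kept: 11 × 14 − 64 = 90.
The security fund pays out 0.14 × 11 × 64 = 98.56 in aggregate.
Group total = 90 + 98.56 = 188.56.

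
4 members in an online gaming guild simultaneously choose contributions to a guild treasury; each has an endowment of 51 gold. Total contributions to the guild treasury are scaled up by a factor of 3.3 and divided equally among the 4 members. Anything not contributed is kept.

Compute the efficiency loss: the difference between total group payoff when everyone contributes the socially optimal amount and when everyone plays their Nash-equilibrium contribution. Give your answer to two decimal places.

Each contributed unit returns 3.3/4 = 0.8250 to its contributor — below 1 — so contributing 0 is dominant for every player. At the Nash equilibrium everyone keeps their 51, and the group total is 4 × 51 = 204.
Each contributed unit returns 3.300 to the group as a whole (0.8250 to each of 4 players), which exceeds 1, so the social optimum is full contribution: group total = 3.300 × 204 = 673.20.
Efficiency loss = 673.20 − 204 = 469.20.

469.20 gold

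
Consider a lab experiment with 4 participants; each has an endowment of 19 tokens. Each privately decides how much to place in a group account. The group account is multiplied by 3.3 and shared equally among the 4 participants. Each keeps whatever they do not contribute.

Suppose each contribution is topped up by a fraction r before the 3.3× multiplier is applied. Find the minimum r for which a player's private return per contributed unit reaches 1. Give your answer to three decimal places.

0.212

With matching at rate r, one contributed unit becomes (1 + r) in the group account and returns 3.3 × (1 + r) / 4 to the contributor.
Setting this equal to 1: 1 + r = 4/3.3 = 1.2121.
So the minimum matching rate is r = 1.2121 − 1 = 0.212.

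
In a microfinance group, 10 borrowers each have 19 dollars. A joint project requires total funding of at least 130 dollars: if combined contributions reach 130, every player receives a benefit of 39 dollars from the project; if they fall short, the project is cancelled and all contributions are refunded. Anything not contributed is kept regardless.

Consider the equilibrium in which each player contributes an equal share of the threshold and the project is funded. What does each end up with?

Equal share of the threshold: 130/10 = 13.
At this profile no one gains by cutting their contribution: any cut drops the total below 130, the project is cancelled, contributions are refunded, and the deviator ends with 19, which is less than 19 − 13 + 39 = 45. Contributing more than 13 just wastes the excess. So contributing exactly 13 is a best response.
Each player's payoff: 19 − 13 + 39 = 45.

45 dollars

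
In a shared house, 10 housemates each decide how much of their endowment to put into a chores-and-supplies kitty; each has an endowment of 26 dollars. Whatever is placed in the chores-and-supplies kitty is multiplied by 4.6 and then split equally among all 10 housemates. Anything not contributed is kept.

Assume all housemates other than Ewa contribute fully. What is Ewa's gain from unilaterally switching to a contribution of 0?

Switching from a contribution of 26 to 0 lets Ewa keep an extra 26 dollars, but lowers the chores-and-supplies kitty by 26, which costs Ewa their own share of that drop: 4.6/10 × 26 = 11.96.
Net gain = 26 − 11.96 = 14.04. The private return per contributed unit (0.4600) is below 1, so free-riding is indeed the best response regardless of what the others do.

14.04 dollars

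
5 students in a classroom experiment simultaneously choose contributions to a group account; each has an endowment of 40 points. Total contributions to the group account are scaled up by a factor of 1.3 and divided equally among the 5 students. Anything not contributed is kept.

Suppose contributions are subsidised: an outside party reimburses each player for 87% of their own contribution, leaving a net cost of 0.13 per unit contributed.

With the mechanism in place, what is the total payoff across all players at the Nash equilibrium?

The effective private return per unit is now (1.3/5) / 0.13 = 2.0000 > 1, so every player's dominant strategy flips to full contribution.
At the Nash equilibrium everyone contributes 40. Group total payoff = 5 × (40 × 0.87 + 1.3 × 40) = 434.00.

434.00 points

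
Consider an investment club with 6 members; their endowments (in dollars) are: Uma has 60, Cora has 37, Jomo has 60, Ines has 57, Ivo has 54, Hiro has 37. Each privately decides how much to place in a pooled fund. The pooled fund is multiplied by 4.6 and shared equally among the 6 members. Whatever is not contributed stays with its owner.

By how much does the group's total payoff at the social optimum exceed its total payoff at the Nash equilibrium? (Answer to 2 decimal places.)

1098.00 dollars

The private return per contributed unit is 4.6/6 = 0.7667 < 1 for every player regardless of endowment, so the Nash equilibrium is zero contribution and the group total is Σ E_j = 60 + 37 + 60 + 57 + 54 + 37 = 305.
Each contributed unit returns 4.600 to the group, so the social optimum is full contribution by everyone: group total = 4.600 × 305 = 1403.00.
Efficiency loss = (4.600 − 1) × 305 = 1098.00.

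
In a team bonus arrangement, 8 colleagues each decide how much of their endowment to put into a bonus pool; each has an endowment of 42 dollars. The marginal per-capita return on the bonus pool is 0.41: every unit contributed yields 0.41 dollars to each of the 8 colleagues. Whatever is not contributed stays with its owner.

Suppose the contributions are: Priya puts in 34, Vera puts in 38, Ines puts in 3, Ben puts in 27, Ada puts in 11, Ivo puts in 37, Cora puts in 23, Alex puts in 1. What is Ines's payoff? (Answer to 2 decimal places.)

110.34 dollars

Total contributed: 34 + 38 + 3 + 27 + 11 + 37 + 23 + 1 = 174.
Each receives 0.41 × 174 = 71.34 from the bonus pool.
Ines keeps 42 − 3 = 39, so Ines's payoff is 39 + 71.34 = 110.34.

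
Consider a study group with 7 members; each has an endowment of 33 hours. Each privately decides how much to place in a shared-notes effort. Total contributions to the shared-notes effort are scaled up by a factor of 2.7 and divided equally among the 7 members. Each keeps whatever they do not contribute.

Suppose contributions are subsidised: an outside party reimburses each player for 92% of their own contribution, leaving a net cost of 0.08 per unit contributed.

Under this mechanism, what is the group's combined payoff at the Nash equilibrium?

The effective private return per unit is now (2.7/7) / 0.08 = 4.8214 > 1, so every player's dominant strategy flips to full contribution.
So the Nash equilibrium is full contribution by all 7; the group earns 7 × (33 × 0.92 + 2.7 × 33) = 836.22.

836.22 hours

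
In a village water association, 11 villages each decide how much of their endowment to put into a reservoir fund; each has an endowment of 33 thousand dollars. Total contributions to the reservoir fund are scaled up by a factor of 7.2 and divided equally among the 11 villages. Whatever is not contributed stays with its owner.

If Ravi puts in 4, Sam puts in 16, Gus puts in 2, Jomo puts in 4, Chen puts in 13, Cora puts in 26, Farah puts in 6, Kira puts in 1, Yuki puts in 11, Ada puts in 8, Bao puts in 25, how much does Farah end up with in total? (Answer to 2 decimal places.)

Total contributed: 4 + 16 + 2 + 4 + 13 + 26 + 6 + 1 + 11 + 8 + 25 = 116.
Each receives 7.2 × 116 / 11 = 75.93 from the reservoir fund.
Farah keeps 33 − 6 = 27, so Farah's payoff is 27 + 75.93 = 102.93.

102.93 thousand dollars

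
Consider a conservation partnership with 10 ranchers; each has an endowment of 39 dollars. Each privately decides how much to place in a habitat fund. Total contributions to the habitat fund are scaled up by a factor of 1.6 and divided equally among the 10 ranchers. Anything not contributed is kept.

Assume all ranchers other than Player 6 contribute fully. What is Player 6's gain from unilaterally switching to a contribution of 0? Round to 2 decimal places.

Switching from a contribution of 39 to 0 lets Player 6 keep an extra 39 dollars, but lowers the habitat fund by 39, which costs Player 6 their own share of that drop: 1.6/10 × 39 = 6.24.
Net gain = 39 − 6.24 = 32.76. The private return per contributed unit (0.1600) is below 1, so free-riding is indeed the best response regardless of what the others do.

32.76 dollars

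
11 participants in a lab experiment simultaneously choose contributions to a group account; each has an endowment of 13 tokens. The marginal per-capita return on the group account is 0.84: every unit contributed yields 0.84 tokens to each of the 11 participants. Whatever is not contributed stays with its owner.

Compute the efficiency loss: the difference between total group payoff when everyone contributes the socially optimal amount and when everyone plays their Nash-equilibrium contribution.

1178.32 tokens

The private return per contributed unit is 0.84 < 1, so contributing 0 is dominant for every player. At the Nash equilibrium everyone keeps their 13, and the group total is 11 × 13 = 143.
Each contributed unit returns 9.240 to the group as a whole (0.84 to each of 11 players), which exceeds 1, so the social optimum is full contribution: group total = 9.240 × 143 = 1321.32.
Efficiency loss = 1321.32 − 143 = 1178.32.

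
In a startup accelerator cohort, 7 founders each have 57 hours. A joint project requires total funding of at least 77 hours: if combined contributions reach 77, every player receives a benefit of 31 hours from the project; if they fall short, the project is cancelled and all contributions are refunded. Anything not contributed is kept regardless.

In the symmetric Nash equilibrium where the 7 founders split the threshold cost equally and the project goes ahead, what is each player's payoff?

77 hours

Equal share of the threshold: 77/7 = 11.
At this profile no one gains by cutting their contribution: any cut drops the total below 77, the project is cancelled, contributions are refunded, and the deviator ends with 57, which is less than 57 − 11 + 31 = 77. Contributing more than 11 just wastes the excess. So contributing exactly 11 is a best response.
Each player's payoff: 57 − 11 + 31 = 77.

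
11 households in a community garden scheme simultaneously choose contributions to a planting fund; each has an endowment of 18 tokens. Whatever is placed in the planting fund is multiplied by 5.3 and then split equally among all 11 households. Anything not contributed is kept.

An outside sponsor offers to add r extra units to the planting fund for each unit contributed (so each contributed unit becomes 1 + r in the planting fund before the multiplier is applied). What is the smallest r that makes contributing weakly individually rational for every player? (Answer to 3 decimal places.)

With matching at rate r, one contributed unit becomes (1 + r) in the planting fund and returns 5.3 × (1 + r) / 11 to the contributor.
Setting this equal to 1: 1 + r = 11/5.3 = 2.0755.
So the minimum matching rate is r = 2.0755 − 1 = 1.075.

1.075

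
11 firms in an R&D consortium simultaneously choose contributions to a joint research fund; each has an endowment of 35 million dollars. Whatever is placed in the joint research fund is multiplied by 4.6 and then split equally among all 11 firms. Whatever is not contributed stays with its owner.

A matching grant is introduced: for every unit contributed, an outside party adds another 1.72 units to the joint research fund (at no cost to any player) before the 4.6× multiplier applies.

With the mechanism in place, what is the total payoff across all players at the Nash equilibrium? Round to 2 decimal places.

4817.12 million dollars

The effective private return per unit is now 4.6 × 2.72 / 11 = 1.1375 > 1, so every player's dominant strategy flips to full contribution.
So the Nash equilibrium is full contribution by all 11; the group earns 4.6 × 2.72 × 385 = 4817.12.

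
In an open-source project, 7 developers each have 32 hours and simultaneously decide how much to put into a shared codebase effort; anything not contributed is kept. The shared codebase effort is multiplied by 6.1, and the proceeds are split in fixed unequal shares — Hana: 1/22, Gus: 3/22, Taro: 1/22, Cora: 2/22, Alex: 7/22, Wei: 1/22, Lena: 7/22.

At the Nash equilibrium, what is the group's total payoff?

550.40 hours

A player with share s gets back 6.1·s per unit contributed, so full contribution is dominant for anyone with s > 1/6.1 = 0.1639 and zero contribution is dominant for anyone below.
Alex and Lena are above the threshold, contributing 32 each; the remaining 5 contribute 0. Total contributed: 64.
The shared codebase effort pays out 6.1 × 64 = 390.40 in total (split across the unequal shares, but the aggregate is all that matters for the group sum).
The 5 free-riders keep 32 each, adding 160. Group total = 160 + 390.40 = 550.40.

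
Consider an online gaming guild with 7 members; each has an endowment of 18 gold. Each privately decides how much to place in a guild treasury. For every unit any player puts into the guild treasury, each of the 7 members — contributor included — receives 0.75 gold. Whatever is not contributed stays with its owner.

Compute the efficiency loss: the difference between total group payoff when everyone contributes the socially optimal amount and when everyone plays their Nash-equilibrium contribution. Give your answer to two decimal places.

The private return per contributed unit is 0.75 < 1, so contributing 0 is dominant for every player. At the Nash equilibrium everyone keeps their 18, and the group total is 7 × 18 = 126.
Each contributed unit returns 5.250 to the group as a whole (0.75 to each of 7 players), which exceeds 1, so the social optimum is full contribution: group total = 5.250 × 126 = 661.50.
Efficiency loss = 661.50 − 126 = 535.50.

535.50 gold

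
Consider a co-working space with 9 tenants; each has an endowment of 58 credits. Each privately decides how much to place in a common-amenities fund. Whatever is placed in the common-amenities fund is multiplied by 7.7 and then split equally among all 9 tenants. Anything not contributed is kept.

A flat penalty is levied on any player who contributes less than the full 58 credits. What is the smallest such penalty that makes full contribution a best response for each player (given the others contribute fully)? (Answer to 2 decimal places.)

8.38 credits

Given the others contribute fully, the best deviation is to contribute 0 (any partial contribution still incurs the fine and gives up units whose private return 0.8556 is below 1).
Deviating from 58 to 0 saves 58 credits but forfeits the deviator's share of the drop in the common-amenities fund: 7.7/9 × 58 = 49.62.
So the deviation gain is 58 − 49.62 = 8.38, and the fine must be at least 8.38 credits to wipe it out.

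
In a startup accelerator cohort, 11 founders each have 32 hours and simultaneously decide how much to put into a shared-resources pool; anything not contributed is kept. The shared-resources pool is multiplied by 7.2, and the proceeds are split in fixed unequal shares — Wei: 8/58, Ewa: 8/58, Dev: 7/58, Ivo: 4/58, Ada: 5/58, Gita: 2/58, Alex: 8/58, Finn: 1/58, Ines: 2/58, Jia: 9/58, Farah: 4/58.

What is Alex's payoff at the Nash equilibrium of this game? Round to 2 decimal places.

Each unit j contributes comes back to j as 7.2 × (j's share), so j prefers to contribute only if that share exceeds 1/7.2 = 0.1389; otherwise keeping the unit dominates.
The only share above 0.1389 is Jia's 9/58, contributing 32; the remaining 10 contribute 0. Total contributed: 32.
Alex keeps 32 and receives 7.2 × 32 × 8/58 = 31.78 from the shared-resources pool, for a payoff of 63.78.

63.78 hours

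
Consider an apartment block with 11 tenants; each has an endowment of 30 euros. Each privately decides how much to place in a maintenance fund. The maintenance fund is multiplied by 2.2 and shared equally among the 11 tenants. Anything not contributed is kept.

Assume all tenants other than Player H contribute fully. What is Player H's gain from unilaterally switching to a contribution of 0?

Switching from a contribution of 30 to 0 lets Player H keep an extra 30 euros, but lowers the maintenance fund by 30, which costs Player H their own share of that drop: 2.2/11 × 30 = 6.00.
Net gain = 30 − 6.00 = 24.00. The private return per contributed unit (0.2000) is below 1, so free-riding is indeed the best response regardless of what the others do.

24.00 euros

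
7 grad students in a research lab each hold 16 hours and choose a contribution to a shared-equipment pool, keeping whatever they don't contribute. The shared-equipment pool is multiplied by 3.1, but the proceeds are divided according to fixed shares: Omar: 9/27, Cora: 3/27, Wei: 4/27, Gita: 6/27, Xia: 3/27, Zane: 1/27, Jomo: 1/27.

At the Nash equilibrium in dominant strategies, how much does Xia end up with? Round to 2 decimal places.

21.51 hours

A player with share s gets back 3.1·s per unit contributed, so full contribution is dominant for anyone with s > 1/3.1 = 0.3226 and zero contribution is dominant for anyone below.
The only share above 0.3226 is Omar's 9/27, contributing 16; the remaining 6 contribute 0. Total contributed: 16.
Xia keeps 16 and receives 3.1 × 16 × 3/27 = 5.51 from the shared-equipment pool, for a payoff of 21.51.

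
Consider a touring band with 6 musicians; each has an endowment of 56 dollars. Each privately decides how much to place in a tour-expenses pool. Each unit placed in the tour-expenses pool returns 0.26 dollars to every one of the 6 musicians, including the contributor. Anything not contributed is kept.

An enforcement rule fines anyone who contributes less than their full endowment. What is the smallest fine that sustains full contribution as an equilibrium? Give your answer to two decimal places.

Given the others contribute fully, the best deviation is to contribute 0 (any partial contribution still incurs the fine and gives up units whose private return 0.26 is below 1).
Deviating from 56 to 0 saves 56 dollars but forfeits the deviator's share of the drop in the tour-expenses pool: 0.26 × 56 = 14.56.
So the deviation gain is 56 − 14.56 = 41.44, and the fine must be at least 41.44 dollars to wipe it out.

41.44 dollars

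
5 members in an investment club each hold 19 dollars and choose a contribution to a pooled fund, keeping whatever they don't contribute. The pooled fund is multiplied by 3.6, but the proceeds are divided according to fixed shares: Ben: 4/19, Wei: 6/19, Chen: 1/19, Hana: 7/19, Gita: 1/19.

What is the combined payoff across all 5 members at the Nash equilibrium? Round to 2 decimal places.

193.80 dollars

A player with share s gets back 3.6·s per unit contributed, so full contribution is dominant for anyone with s > 1/3.6 = 0.2778 and zero contribution is dominant for anyone below.
Wei and Hana clear that bar, contributing 19 each; the remaining 3 contribute 0. Total contributed: 38.
The pooled fund pays out 3.6 × 38 = 136.80 in total (split across the unequal shares, but the aggregate is all that matters for the group sum).
The 3 free-riders keep 19 each, adding 57. Group total = 57 + 136.80 = 193.80.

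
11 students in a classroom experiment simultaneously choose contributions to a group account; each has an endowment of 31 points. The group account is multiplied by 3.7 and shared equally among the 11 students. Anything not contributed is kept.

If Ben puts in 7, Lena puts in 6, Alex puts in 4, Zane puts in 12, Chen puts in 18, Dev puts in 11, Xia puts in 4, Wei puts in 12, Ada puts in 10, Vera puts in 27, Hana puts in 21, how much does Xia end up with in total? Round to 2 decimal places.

Total contributed: 7 + 6 + 4 + 12 + 18 + 11 + 4 + 12 + 10 + 27 + 21 = 132.
Each receives 3.7 × 132 / 11 = 44.40 from the group account.
Xia keeps 31 − 4 = 27, so Xia's payoff is 27 + 44.40 = 71.40.

71.40 points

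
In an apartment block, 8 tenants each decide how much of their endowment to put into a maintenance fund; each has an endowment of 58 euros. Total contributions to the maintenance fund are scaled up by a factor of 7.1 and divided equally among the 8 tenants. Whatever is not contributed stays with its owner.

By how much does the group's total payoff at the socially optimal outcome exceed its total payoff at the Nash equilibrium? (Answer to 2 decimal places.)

Each contributed unit returns 7.1/8 = 0.8875 to its contributor — below 1 — so contributing 0 is dominant for every player. At the Nash equilibrium everyone keeps their 58, and the group total is 8 × 58 = 464.
Each contributed unit returns 7.100 to the group as a whole (0.8875 to each of 8 players), which exceeds 1, so the social optimum is full contribution: group total = 7.100 × 464 = 3294.40.
Efficiency loss = 3294.40 − 464 = 2830.40.

2830.40 euros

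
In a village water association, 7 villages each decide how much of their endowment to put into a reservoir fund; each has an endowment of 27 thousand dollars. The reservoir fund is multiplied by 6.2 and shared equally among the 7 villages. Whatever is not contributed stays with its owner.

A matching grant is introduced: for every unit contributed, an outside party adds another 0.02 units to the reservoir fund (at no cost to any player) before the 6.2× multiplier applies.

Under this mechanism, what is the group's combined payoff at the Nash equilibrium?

With the mechanism, a contributed unit returns 6.2 × 1.02 / 7 = 0.9034 per unit of net cost — still below 1 — so contributing 0 remains dominant for every player.
Everyone keeps their endowment and the group total is 7 × 27 = 189.

189.00 thousand dollars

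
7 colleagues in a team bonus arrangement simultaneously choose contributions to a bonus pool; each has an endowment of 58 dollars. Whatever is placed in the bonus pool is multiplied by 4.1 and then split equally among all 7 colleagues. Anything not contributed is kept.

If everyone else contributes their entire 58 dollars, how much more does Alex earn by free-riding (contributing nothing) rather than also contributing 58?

24.03 dollars

Switching from a contribution of 58 to 0 lets Alex keep an extra 58 dollars, but lowers the bonus pool by 58, which costs Alex their own share of that drop: 4.1/7 × 58 = 33.97.
Net gain = 58 − 33.97 = 24.03. The private return per contributed unit (0.5857) is below 1, so free-riding is indeed the best response regardless of what the others do.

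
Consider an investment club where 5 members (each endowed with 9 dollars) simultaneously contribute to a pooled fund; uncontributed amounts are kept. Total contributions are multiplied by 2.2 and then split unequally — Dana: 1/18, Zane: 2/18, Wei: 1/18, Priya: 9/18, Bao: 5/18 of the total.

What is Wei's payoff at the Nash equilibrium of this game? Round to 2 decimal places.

A player with share s gets back 2.2·s per unit contributed, so full contribution is dominant for anyone with s > 1/2.2 = 0.4545 and zero contribution is dominant for anyone below.
The only share above 0.4545 is Priya's 9/18, contributing 9; the remaining 4 contribute 0. Total contributed: 9.
Wei keeps 9 and receives 2.2 × 9 × 1/18 = 1.10 from the pooled fund, for a payoff of 10.10.

10.10 dollars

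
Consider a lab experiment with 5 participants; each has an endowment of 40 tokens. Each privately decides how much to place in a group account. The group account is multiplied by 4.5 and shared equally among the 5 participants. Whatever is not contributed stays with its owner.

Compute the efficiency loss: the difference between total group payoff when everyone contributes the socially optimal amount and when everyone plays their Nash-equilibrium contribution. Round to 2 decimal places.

700.00 tokens

Each contributed unit returns 4.5/5 = 0.9000 to its contributor — below 1 — so contributing 0 is dominant for every player. At the Nash equilibrium everyone keeps their 40, and the group total is 5 × 40 = 200.
Each contributed unit returns 4.500 to the group as a whole (0.9000 to each of 5 players), which exceeds 1, so the social optimum is full contribution: group total = 4.500 × 200 = 900.00.
Efficiency loss = 900.00 − 200 = 700.00.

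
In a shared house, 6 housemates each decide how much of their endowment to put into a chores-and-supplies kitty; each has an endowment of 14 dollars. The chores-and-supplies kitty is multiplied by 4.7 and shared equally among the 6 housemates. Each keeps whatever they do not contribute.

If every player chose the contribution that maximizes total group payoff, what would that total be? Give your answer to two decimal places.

394.80 dollars

Each contributed unit returns 4.700 to the group as a whole (0.7833 to each of 6 players), which exceeds 1, so the social optimum is full contribution: group total = 4.700 × 84 = 394.80.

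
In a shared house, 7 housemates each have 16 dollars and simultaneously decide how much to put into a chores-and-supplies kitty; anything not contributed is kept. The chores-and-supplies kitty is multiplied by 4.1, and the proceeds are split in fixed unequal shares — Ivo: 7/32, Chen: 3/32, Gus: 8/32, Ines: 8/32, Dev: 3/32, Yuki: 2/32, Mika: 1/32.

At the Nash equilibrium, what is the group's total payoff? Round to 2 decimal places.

211.20 dollars

Each unit j contributes comes back to j as 4.1 × (j's share), so j prefers to contribute only if that share exceeds 1/4.1 = 0.2439; otherwise keeping the unit dominates.
Gus and Ines are above the threshold, contributing 16 each; the remaining 5 contribute 0. Total contributed: 32.
The chores-and-supplies kitty pays out 4.1 × 32 = 131.20 in total (split across the unequal shares, but the aggregate is all that matters for the group sum).
The 5 free-riders keep 16 each, adding 80. Group total = 80 + 131.20 = 211.20.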